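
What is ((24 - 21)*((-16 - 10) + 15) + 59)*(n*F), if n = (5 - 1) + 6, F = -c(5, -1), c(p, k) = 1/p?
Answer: -52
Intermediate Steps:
F = -1/5 ≈ -0.20000
n = 10 (n = 4 + 6 = 10)
((24 - 21)*((-16 - 10) + 15) + 59)*(n*F) = ((24 - 21)*((-16 - 10) + 15) + 59)*(10*(-1/5)) = (3*(-26 + 15) + 59)*(-2) = (3*(-11) + 59)*(-2) = (-33 + 59)*(-2) = 26*(-2) = -52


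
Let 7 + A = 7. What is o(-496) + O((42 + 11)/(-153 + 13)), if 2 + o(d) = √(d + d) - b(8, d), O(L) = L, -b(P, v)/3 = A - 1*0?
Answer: -333/140 + 4*I*√62 ≈ -2.3786 + 31.496*I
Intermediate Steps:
A = 0 (A = -7 + 7 = 0)
b(P, v) = 0 (b(P, v) = -3*(0 - 1*0) = -3*(0 + 0) = -3*0 = 0)
o(d) = -2 + √2*√d (o(d) = -2 + (√(d + d) - 1*0) = -2 + (√(2*d) + 0) = -2 + (√2*√d + 0) = -2 + √2*√d)
o(-496) + O((42 + 11)/(-153 + 13)) = (-2 + √2*√(-496)) + (42 + 11)/(-153 + 13) = (-2 + √2*(4*I*√31)) + 53/(-140) = (-2 + 4*I*√62) + 53*(-1/140) = (-2 + 4*I*√62) - 53/140 = -333/140 + 4*I*√62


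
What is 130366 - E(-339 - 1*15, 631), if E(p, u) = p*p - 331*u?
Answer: 213911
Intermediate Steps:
E(p, u) = p² - 331*u
130366 - E(-339 - 1*15, 631) = 130366 - ((-339 - 1*15)² - 331*631) = 130366 - ((-339 - 15)² - 208861) = 130366 - ((-354)² - 208861) = 130366 - (125316 - 208861) = 130366 - 1*(-83545) = 130366 + 83545 = 213911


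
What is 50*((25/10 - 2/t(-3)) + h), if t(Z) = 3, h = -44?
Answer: -6325/3 ≈ -2108.3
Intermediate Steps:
50*((25/10 - 2/t(-3)) + h) = 50*((25/10 - 2/3) - 44) = 50*((25*(⅒) - 2*⅓) - 44) = 50*((5/2 - ⅔) - 44) = 50*(11/6 - 44) = 50*(-253/6) = -6325/3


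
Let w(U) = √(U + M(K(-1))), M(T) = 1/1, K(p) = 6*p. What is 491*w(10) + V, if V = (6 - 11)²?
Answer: 25 + 491*√11 ≈ 1653.5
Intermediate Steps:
V = 25 (V = (-5)² = 25)
M(T) = 1
w(U) = √(1 + U) (w(U) = √(U + 1) = √(1 + U))
491*w(10) + V = 491*√(1 + 10) + 25 = 491*√11 + 25 = 25 + 491*√11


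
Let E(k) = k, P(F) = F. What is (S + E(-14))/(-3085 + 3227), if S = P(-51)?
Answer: -65/142 ≈ -0.45775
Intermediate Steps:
S = -51
(S + E(-14))/(-3085 + 3227) = (-51 - 14)/(-3085 + 3227) = -65/142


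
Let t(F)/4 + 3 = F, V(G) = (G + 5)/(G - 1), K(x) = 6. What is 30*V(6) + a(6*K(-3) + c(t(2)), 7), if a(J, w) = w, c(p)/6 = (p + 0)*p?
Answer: 73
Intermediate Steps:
V(G) = (5 + G)/(-1 + G)
t(F) = -12 + 4*F
c(p) = 6*p² (c(p) = 6*((p + 0)*p) = 6*(p*p) = 6*p²)
30*V(6) + a(6*K(-3) + c(t(2)), 7) = 30*((5 + 6)/(-1 + 6)) + 7 = 30*(11/5) + 7 = 66 + 7 = 73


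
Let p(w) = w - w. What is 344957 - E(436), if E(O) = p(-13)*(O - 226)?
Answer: 344957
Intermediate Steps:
p(w) = 0
E(O) = 0 (E(O) = 0*(O - 226) = 0*(-226 + O) = 0)
344957 - E(436) = 344957 - 1*0 = 344957 + 0 = 344957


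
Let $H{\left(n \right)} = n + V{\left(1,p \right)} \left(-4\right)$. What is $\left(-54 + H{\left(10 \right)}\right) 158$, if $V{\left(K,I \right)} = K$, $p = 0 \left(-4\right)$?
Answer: $-7584$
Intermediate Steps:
$p = 0$
$H{\left(n \right)} = -4 + n$ ($H{\left(n \right)} = n + 1 \left(-4\right) = n - 4 = -4 + n$)
$\left(-54 + H{\left(10 \right)}\right) 158 = \left(-54 + \left(-4 + 10\right)\right) 158 = \left(-54 + 6\right) 158 = \left(-48\right) 158 = -7584$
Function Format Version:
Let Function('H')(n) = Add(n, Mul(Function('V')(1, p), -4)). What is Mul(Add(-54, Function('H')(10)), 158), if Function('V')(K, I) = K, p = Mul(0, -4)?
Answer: -7584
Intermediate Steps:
p = 0
Function('H')(n) = Add(-4, n) (Function('H')(n) = Add(n, Mul(1, -4)) = Add(n, -4) = Add(-4, n))
Mul(Add(-54, Function('H')(10)), 158) = Mul(Add(-54, Add(-4, 10)), 158) = Mul(Add(-54, 6), 158) = Mul(-48, 158) = -7584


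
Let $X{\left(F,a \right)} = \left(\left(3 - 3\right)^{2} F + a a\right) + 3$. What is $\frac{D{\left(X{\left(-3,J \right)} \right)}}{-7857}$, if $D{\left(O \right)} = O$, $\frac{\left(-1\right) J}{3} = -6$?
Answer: $- \frac{109}{2619} \approx -0.041619$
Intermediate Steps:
$J = 18$ ($J = \left(-3\right) \left(-6\right) = 18$)
$X{\left(F,a \right)} = 3 + a^{2}$ ($X{\left(F,a \right)} = \left(0^{2} F + a^{2}\right) + 3 = \left(0 F + a^{2}\right) + 3 = \left(0 + a^{2}\right) + 3 = a^{2} + 3 = 3 + a^{2}$)
$\frac{D{\left(X{\left(-3,J \right)} \right)}}{-7857} = \frac{3 + 18^{2}}{-7857} = \left(3 + 324\right) \left(- \frac{1}{7857}\right) = 327 \left(- \frac{1}{7857}\right) = - \frac{109}{2619}$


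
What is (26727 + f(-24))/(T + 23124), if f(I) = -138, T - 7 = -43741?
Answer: -8863/6870 ≈ -1.2901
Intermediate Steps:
T = -43734 (T = 7 - 43741 = -43734)
(26727 + f(-24))/(T + 23124) = (26727 - 138)/(-43734 + 23124) = 26589/(-20610) = 26589*(-1/20610) = -8863/6870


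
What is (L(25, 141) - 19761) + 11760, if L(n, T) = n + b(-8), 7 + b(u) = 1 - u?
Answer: -7974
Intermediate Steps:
b(u) = -6 - u (b(u) = -7 + (1 - u) = -6 - u)
L(n, T) = 2 + n (L(n, T) = n + (-6 - 1*(-8)) = n + (-6 + 8) = n + 2 = 2 + n)
(L(25, 141) - 19761) + 11760 = ((2 + 25) - 19761) + 11760 = (27 - 19761) + 11760 = -19734 + 11760 = -7974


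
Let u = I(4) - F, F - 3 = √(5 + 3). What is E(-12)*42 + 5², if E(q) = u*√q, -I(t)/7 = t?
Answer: 25 - 2604*I*√3 - 168*I*√6 ≈ 25.0 - 4921.8*I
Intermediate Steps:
I(t) = -7*t
F = 3 + 2*√2 (F = 3 + √(5 + 3) = 3 + √8 = 3 + 2*√2 ≈ 5.8284)
u = -31 - 2*√2 (u = -7*4 - (3 + 2*√2) = -28 + (-3 - 2*√2) = -31 - 2*√2 ≈ -33.828)
E(q) = √q*(-31 - 2*√2) (E(q) = (-31 - 2*√2)*√q = √q*(-31 - 2*√2))
E(-12)*42 + 5² = (√(-12)*(-31 - 2*√2))*42 + 5² = ((2*I*√3)*(-31 - 2*√2))*42 + 25 = (2*I*√3*(-31 - 2*√2))*42 + 25 = 84*I*√3*(-31 - 2*√2) + 25 = 25 + 84*I*√3*(-31 - 2*√2)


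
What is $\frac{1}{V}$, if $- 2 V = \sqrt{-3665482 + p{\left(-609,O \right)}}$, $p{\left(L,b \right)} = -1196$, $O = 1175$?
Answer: $\frac{i \sqrt{3666678}}{1833339} \approx 0.0010445 i$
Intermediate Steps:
$V = - \frac{i \sqrt{3666678}}{2}$ ($V = - \frac{\sqrt{-3665482 - 1196}}{2} = - \frac{\sqrt{-3666678}}{2} = - \frac{i \sqrt{3666678}}{2} \approx - 957.43 i$)
$\frac{1}{V} = \frac{1}{\left(- \frac{1}{2}\right) i \sqrt{3666678}} = \frac{i \sqrt{3666678}}{1833339}$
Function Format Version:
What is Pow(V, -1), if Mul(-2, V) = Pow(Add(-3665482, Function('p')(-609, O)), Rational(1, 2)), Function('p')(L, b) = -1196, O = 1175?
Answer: Mul(Rational(1, 1833339), I, Pow(3666678, Rational(1, 2))) ≈ Mul(0.0010445, I)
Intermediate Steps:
V = Mul(Rational(-1, 2), I, Pow(3666678, Rational(1, 2))) (V = Mul(Rational(-1, 2), Pow(Add(-3665482, -1196), Rational(1, 2))) = Mul(Rational(-1, 2), Pow(-3666678, Rational(1, 2))) = Mul(Rational(-1, 2), Mul(I, Pow(3666678, Rational(1, 2)))) = Mul(Rational(-1, 2), I, Pow(3666678, Rational(1, 2))) ≈ Mul(-957.43, I))
Pow(V, -1) = Pow(Mul(Rational(-1, 2), I, Pow(3666678, Rational(1, 2))), -1) = Mul(Rational(1, 1833339), I, Pow(3666678, Rational(1, 2)))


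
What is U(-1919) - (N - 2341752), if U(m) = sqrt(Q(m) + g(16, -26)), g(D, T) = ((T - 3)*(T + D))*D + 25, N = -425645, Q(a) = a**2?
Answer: 2767397 + sqrt(3687226) ≈ 2.7693e+6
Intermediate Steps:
g(D, T) = 25 + D*(-3 + T)*(D + T) (g(D, T) = ((-3 + T)*(D + T))*D + 25 = D*(-3 + T)*(D + T) + 25 = 25 + D*(-3 + T)*(D + T))
U(m) = sqrt(4665 + m**2) (U(m) = sqrt(m**2 + (25 - 3*16**2 + 16*(-26)**2 - 26*16**2 - 3*16*(-26))) = sqrt(m**2 + (25 - 3*256 + 16*676 - 26*256 + 1248)) = sqrt(m**2 + (25 - 768 + 10816 - 6656 + 1248)) = sqrt(m**2 + 4665) = sqrt(4665 + m**2))
U(-1919) - (N - 2341752) = sqrt(4665 + (-1919)**2) - (-425645 - 2341752) = sqrt(4665 + 3682561) - 1*(-2767397) = sqrt(3687226) + 2767397 = 2767397 + sqrt(3687226)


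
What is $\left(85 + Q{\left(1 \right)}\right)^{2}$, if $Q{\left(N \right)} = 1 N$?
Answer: $7396$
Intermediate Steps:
$Q{\left(N \right)} = N$
$\left(85 + Q{\left(1 \right)}\right)^{2} = \left(85 + 1\right)^{2} = 86^{2} = 7396$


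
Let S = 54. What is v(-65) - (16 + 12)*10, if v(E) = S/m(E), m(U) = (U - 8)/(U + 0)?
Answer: -16930/73 ≈ -231.92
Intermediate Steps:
m(U) = (-8 + U)/U
v(E) = 54*E/(-8 + E) (v(E) = 54/(((-8 + E)/E)) = 54*(E/(-8 + E)) = 54*E/(-8 + E))
v(-65) - (16 + 12)*10 = 54*(-65)/(-8 - 65) - (16 + 12)*10 = 54*(-65)/(-73) - 28*10 = 54*(-65)*(-1/73) - 1*280 = 3510/73 - 280 = -16930/73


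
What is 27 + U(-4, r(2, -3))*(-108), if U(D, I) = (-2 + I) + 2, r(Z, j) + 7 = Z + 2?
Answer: 351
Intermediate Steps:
r(Z, j) = -5 + Z (r(Z, j) = -7 + (Z + 2) = -7 + (2 + Z) = -5 + Z)
U(D, I) = I
27 + U(-4, r(2, -3))*(-108) = 27 + (-5 + 2)*(-108) = 27 - 3*(-108) = 27 + 324 = 351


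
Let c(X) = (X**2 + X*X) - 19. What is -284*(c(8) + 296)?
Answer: -115020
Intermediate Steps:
c(X) = -19 + 2*X**2 (c(X) = (X**2 + X**2) - 19 = 2*X**2 - 19 = -19 + 2*X**2)
-284*(c(8) + 296) = -284*((-19 + 2*8**2) + 296) = -284*((-19 + 2*64) + 296) = -284*((-19 + 128) + 296) = -284*(109 + 296) = -284*405 = -115020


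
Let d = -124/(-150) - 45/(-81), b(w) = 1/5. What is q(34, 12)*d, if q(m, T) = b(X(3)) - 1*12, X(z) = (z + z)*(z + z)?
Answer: -18349/1125 ≈ -16.310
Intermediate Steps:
X(z) = 4*z² (X(z) = (2*z)*(2*z) = 4*z²)
b(w) = ⅕
q(m, T) = -59/5 (q(m, T) = ⅕ - 1*12 = ⅕ - 12 = -59/5)
d = 311/225 (d = -124*(-1/150) - 45*(-1/81) = 62/75 + 5/9 = 311/225 ≈ 1.3822)
q(34, 12)*d = -59/5*311/225 = -18349/1125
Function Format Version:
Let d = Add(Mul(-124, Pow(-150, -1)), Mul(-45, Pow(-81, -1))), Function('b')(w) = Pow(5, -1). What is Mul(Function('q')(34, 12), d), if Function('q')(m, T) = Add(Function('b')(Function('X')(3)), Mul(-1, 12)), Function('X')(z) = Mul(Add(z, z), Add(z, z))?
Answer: Rational(-18349, 1125) ≈ -16.310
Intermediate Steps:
Function('X')(z) = Mul(4, Pow(z, 2)) (Function('X')(z) = Mul(Mul(2, z), Mul(2, z)) = Mul(4, Pow(z, 2)))
Function('b')(w) = Rational(1, 5)
Function('q')(m, T) = Rational(-59, 5) (Function('q')(m, T) = Add(Rational(1, 5), Mul(-1, 12)) = Add(Rational(1, 5), -12) = Rational(-59, 5))
d = Rational(311, 225) (d = Add(Mul(-124, Rational(-1, 150)), Mul(-45, Rational(-1, 81))) = Add(Rational(62, 75), Rational(5, 9)) = Rational(311, 225) ≈ 1.3822)
Mul(Function('q')(34, 12), d) = Mul(Rational(-59, 5), Rational(311, 225)) = Rational(-18349, 1125)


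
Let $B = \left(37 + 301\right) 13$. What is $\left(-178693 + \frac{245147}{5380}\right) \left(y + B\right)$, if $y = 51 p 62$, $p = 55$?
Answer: $- \frac{42843027451168}{1345} \approx -3.1854 \cdot 10^{10}$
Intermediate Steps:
$B = 4394$ ($B = 338 \cdot 13 = 4394$)
$y = 173910$ ($y = 51 \cdot 55 \cdot 62 = 2805 \cdot 62 = 173910$)
$\left(-178693 + \frac{245147}{5380}\right) \left(y + B\right) = \left(-178693 + \frac{245147}{5380}\right) \left(173910 + 4394\right) = \left(-178693 + 245147 \cdot \frac{1}{5380}\right) 178304 = \left(-178693 + \frac{245147}{5380}\right) 178304 = \left(- \frac{961123193}{5380}\right) 178304 = - \frac{42843027451168}{1345}$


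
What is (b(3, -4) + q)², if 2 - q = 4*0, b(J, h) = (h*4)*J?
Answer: 2116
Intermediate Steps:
b(J, h) = 4*J*h (b(J, h) = (4*h)*J = 4*J*h)
q = 2 (q = 2 - 4*0 = 2 - 1*0 = 2 + 0 = 2)
(b(3, -4) + q)² = (4*3*(-4) + 2)² = (-48 + 2)² = (-46)² = 2116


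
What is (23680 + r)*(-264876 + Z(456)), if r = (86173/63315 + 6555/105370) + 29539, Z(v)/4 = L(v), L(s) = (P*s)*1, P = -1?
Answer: -90185274561344390/6353811 ≈ -1.4194e+10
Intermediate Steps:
L(s) = -s (L(s) = -s*1 = -s)
Z(v) = -4*v (Z(v) = 4*(-v) = -4*v)
r = 39415795872857/1334300310 (r = (86173*(1/63315) + 6555*(1/105370)) + 29539 = (86173/63315 + 1311/21074) + 29539 = 1899015767/1334300310 + 29539 = 39415795872857/1334300310 ≈ 29540.)
(23680 + r)*(-264876 + Z(456)) = (23680 + 39415795872857/1334300310)*(-264876 - 4*456) = 71012027213657*(-264876 - 1824)/1334300310 = (71012027213657/1334300310)*(-266700) = -90185274561344390/6353811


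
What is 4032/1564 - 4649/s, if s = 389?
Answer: -1425647/152099 ≈ -9.3732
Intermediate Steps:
4032/1564 - 4649/s = 4032/1564 - 4649/389 = 4032*(1/1564) - 4649*1/389 = 1008/391 - 4649/389 = -1425647/152099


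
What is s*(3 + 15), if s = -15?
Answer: -270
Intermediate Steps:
s*(3 + 15) = -15*(3 + 15) = -15*18 = -270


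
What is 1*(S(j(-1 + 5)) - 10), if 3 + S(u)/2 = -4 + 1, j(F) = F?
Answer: -22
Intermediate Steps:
S(u) = -12 (S(u) = -6 + 2*(-4 + 1) = -6 + 2*(-3) = -6 - 6 = -12)
1*(S(j(-1 + 5)) - 10) = 1*(-12 - 10) = 1*(-22) = -22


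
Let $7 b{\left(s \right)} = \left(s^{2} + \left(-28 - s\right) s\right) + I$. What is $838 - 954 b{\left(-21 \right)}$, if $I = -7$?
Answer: $-78344$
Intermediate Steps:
$b{\left(s \right)} = -1 + \frac{s^{2}}{7} + \frac{s \left(-28 - s\right)}{7}$ ($b{\left(s \right)} = \frac{\left(s^{2} + \left(-28 - s\right) s\right) - 7}{7} = \frac{\left(s^{2} + s \left(-28 - s\right)\right) - 7}{7} = \frac{-7 + s^{2} + s \left(-28 - s\right)}{7} = -1 + \frac{s^{2}}{7} + \frac{s \left(-28 - s\right)}{7}$)
$838 - 954 b{\left(-21 \right)} = 838 - 954 \left(-1 - -84\right) = 838 - 954 \left(-1 + 84\right) = 838 - 79182 = -78344$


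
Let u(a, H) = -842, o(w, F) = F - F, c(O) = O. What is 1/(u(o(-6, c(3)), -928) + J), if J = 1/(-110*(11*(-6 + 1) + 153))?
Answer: -10780/9076761 ≈ -0.0011876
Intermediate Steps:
o(w, F) = 0
J = -1/10780 (J = 1/(-110*(11*(-5) + 153)) = 1/(-110*(-55 + 153)) = 1/(-110*98) = 1/(-10780) = -1/10780 ≈ -9.2764e-5)
1/(u(o(-6, c(3)), -928) + J) = 1/(-842 - 1/10780) = 1/(-9076761/10780) = -10780/9076761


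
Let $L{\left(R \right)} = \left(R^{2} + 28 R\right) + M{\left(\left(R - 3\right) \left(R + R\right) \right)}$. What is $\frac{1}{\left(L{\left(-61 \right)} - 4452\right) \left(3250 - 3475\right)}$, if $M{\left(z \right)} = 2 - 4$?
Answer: $\frac{1}{549225} \approx 1.8207 \cdot 10^{-6}$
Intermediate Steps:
$M{\left(z \right)} = -2$
$L{\left(R \right)} = -2 + R^{2} + 28 R$ ($L{\left(R \right)} = \left(R^{2} + 28 R\right) - 2 = -2 + R^{2} + 28 R$)
$\frac{1}{\left(L{\left(-61 \right)} - 4452\right) \left(3250 - 3475\right)} = \frac{1}{\left(\left(-2 + \left(-61\right)^{2} + 28 \left(-61\right)\right) - 4452\right) \left(3250 - 3475\right)} = \frac{1}{\left(\left(-2 + 3721 - 1708\right) - 4452\right) \left(-225\right)} = \frac{1}{\left(2011 - 4452\right) \left(-225\right)} = \frac{1}{\left(-2441\right) \left(-225\right)} = \frac{1}{549225}$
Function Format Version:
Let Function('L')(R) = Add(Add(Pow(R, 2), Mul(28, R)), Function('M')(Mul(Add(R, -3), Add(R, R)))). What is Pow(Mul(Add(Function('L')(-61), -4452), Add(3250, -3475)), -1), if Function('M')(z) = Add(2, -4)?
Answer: Rational(1, 549225) ≈ 1.8207e-6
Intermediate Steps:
Function('M')(z) = -2
Function('L')(R) = Add(-2, Pow(R, 2), Mul(28, R)) (Function('L')(R) = Add(Add(Pow(R, 2), Mul(28, R)), -2) = Add(-2, Pow(R, 2), Mul(28, R)))
Pow(Mul(Add(Function('L')(-61), -4452), Add(3250, -3475)), -1) = Pow(Mul(Add(Add(-2, Pow(-61, 2), Mul(28, -61)), -4452), Add(3250, -3475)), -1) = Pow(Mul(Add(Add(-2, 3721, -1708), -4452), -225), -1) = Pow(Mul(Add(2011, -4452), -225), -1) = Pow(Mul(-2441, -225), -1) = Pow(549225, -1) = Rational(1, 549225)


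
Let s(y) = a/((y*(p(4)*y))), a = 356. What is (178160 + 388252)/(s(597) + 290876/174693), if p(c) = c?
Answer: 11755344372735348/34562123987 ≈ 3.4012e+5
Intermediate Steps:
s(y) = 89/y² (s(y) = 356/((y*(4*y))) = 356/((4*y²)) = 356*(1/(4*y²)) = 89/y²)
(178160 + 388252)/(s(597) + 290876/174693) = (178160 + 388252)/(89/597² + 290876/174693) = 566412/(89*(1/356409) + 290876*(1/174693)) = 566412/(89/356409 + 290876/174693) = 566412/(34562123987/20754052479) = 566412*(20754052479/34562123987) = 11755344372735348/34562123987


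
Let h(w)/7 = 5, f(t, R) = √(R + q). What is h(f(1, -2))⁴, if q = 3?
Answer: 1500625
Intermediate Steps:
f(t, R) = √(3 + R) (f(t, R) = √(R + 3) = √(3 + R))
h(w) = 35 (h(w) = 7*5 = 35)
h(f(1, -2))⁴ = 35⁴ = 1500625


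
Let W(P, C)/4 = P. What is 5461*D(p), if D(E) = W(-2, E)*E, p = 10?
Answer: -436880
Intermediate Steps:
W(P, C) = 4*P
D(E) = -8*E (D(E) = (4*(-2))*E = -8*E)
5461*D(p) = 5461*(-8*10) = 5461*(-80) = -436880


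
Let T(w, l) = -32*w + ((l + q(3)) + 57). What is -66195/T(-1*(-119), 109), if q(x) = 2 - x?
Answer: 66195/3643 ≈ 18.170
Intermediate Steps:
T(w, l) = 56 + l - 32*w (T(w, l) = -32*w + ((l + (2 - 1*3)) + 57) = -32*w + ((l + (2 - 3)) + 57) = -32*w + ((l - 1) + 57) = -32*w + ((-1 + l) + 57) = -32*w + (56 + l) = 56 + l - 32*w)
-66195/T(-1*(-119), 109) = -66195/(56 + 109 - (-32)*(-119)) = -66195/(56 + 109 - 32*119) = -66195/(56 + 109 - 3808) = -66195/(-3643) = -66195*(-1/3643) = 66195/3643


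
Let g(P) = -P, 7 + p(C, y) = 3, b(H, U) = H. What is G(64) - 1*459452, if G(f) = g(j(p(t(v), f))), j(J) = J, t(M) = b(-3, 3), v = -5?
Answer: -459448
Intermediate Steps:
t(M) = -3
p(C, y) = -4 (p(C, y) = -7 + 3 = -4)
G(f) = 4 (G(f) = -1*(-4) = 4)
G(64) - 1*459452 = 4 - 1*459452 = 4 - 459452 = -459448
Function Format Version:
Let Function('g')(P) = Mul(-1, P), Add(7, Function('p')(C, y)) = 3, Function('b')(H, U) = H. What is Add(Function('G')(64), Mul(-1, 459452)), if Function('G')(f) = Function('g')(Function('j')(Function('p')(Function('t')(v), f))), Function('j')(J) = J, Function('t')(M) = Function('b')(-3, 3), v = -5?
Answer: -459448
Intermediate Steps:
Function('t')(M) = -3
Function('p')(C, y) = -4 (Function('p')(C, y) = Add(-7, 3) = -4)
Function('G')(f) = 4 (Function('G')(f) = Mul(-1, -4) = 4)
Add(Function('G')(64), Mul(-1, 459452)) = Add(4, Mul(-1, 459452)) = Add(4, -459452) = -459448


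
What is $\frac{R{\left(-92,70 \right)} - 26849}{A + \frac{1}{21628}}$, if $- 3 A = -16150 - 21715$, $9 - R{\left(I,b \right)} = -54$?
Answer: $- \frac{1737982824}{818944223} \approx -2.1222$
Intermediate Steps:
$R{\left(I,b \right)} = 63$ ($R{\left(I,b \right)} = 9 - -54 = 9 + 54 = 63$)
$A = \frac{37865}{3}$ ($A = - \frac{-16150 - 21715}{3} = \left(- \frac{1}{3}\right) \left(-37865\right) = \frac{37865}{3} \approx 12622.0$)
$\frac{R{\left(-92,70 \right)} - 26849}{A + \frac{1}{21628}} = \frac{63 - 26849}{\frac{37865}{3} + \frac{1}{21628}} = - \frac{26786}{\frac{37865}{3} + \frac{1}{21628}} = - \frac{26786}{\frac{818944223}{64884}} = \left(-26786\right) \frac{64884}{818944223} = - \frac{1737982824}{818944223}$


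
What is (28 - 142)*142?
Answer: -16188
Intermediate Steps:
(28 - 142)*142 = -114*142 = -16188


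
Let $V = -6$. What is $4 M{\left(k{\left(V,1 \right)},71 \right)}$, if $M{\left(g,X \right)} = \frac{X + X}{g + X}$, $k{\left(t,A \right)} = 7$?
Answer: $\frac{284}{39} \approx 7.2821$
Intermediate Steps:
$M{\left(g,X \right)} = \frac{2 X}{X + g}$
$4 M{\left(k{\left(V,1 \right)},71 \right)} = 4 \cdot 2 \cdot 71 \frac{1}{71 + 7} = 4 \cdot 2 \cdot 71 \cdot \frac{1}{78} = 4 \cdot \frac{71}{39} = \frac{284}{39}$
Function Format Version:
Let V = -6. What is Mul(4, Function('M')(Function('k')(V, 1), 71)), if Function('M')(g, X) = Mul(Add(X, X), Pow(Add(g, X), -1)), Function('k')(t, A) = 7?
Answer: Rational(284, 39) ≈ 7.2821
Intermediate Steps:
Function('M')(g, X) = Mul(2, X, Pow(Add(X, g), -1)) (Function('M')(g, X) = Mul(Mul(2, X), Pow(Add(X, g), -1)) = Mul(2, X, Pow(Add(X, g), -1)))
Mul(4, Function('M')(Function('k')(V, 1), 71)) = Mul(4, Mul(2, 71, Pow(Add(71, 7), -1))) = Mul(4, Mul(2, 71, Pow(78, -1))) = Mul(4, Mul(2, 71, Rational(1, 78))) = Mul(4, Rational(71, 39)) = Rational(284, 39)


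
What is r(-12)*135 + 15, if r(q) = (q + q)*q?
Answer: 38895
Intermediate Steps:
r(q) = 2*q**2 (r(q) = (2*q)*q = 2*q**2)
r(-12)*135 + 15 = (2*(-12)**2)*135 + 15 = (2*144)*135 + 15 = 288*135 + 15 = 38880 + 15 = 38895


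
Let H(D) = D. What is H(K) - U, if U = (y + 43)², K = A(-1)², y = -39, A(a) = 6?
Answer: 20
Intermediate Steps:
K = 36 (K = 6² = 36)
U = 16 (U = (-39 + 43)² = 4² = 16)
H(K) - U = 36 - 1*16 = 36 - 16 = 20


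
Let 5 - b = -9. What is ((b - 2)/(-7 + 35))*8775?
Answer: 26325/7 ≈ 3760.7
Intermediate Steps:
b = 14 (b = 5 - 1*(-9) = 5 + 9 = 14)
((b - 2)/(-7 + 35))*8775 = ((14 - 2)/(-7 + 35))*8775 = (12/28)*8775 = (12*(1/28))*8775 = (3/7)*8775 = 26325/7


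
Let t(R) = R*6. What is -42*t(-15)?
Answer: 3780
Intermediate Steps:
t(R) = 6*R
-42*t(-15) = -252*(-15) = -42*(-90) = 3780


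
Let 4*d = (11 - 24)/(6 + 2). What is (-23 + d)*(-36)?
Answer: 6741/8 ≈ 842.63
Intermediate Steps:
d = -13/32 (d = ((11 - 24)/(6 + 2))/4 = (-13/8)/4 = (-13*⅛)/4 = (¼)*(-13/8) = -13/32 ≈ -0.40625)
(-23 + d)*(-36) = (-23 - 13/32)*(-36) = -749/32*(-36) = 6741/8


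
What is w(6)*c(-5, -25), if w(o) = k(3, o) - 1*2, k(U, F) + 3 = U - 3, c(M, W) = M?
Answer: 25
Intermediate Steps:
k(U, F) = -6 + U (k(U, F) = -3 + (U - 3) = -3 + (-3 + U) = -6 + U)
w(o) = -5 (w(o) = (-6 + 3) - 1*2 = -3 - 2 = -5)
w(6)*c(-5, -25) = -5*(-5) = 25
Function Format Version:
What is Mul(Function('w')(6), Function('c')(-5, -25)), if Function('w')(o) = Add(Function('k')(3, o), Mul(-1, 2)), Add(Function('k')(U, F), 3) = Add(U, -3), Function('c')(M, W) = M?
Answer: 25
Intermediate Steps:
Function('k')(U, F) = Add(-6, U) (Function('k')(U, F) = Add(-3, Add(U, -3)) = Add(-3, Add(-3, U)) = Add(-6, U))
Function('w')(o) = -5 (Function('w')(o) = Add(Add(-6, 3), Mul(-1, 2)) = Add(-3, -2) = -5)
Mul(Function('w')(6), Function('c')(-5, -25)) = Mul(-5, -5) = 25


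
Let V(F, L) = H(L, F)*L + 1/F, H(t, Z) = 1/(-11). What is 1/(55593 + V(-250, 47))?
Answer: 2750/152868989 ≈ 1.7989e-5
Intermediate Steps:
H(t, Z) = -1/11
V(F, L) = 1/F - L/11 (V(F, L) = -L/11 + 1/F = 1/F - L/11)
1/(55593 + V(-250, 47)) = 1/(55593 + (1/(-250) - 1/11*47)) = 1/(55593 + (-1/250 - 47/11)) = 1/(55593 - 11761/2750) = 1/(152868989/2750) = 2750/152868989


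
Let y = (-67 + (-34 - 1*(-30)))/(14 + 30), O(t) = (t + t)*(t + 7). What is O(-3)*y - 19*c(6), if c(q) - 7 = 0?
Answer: -1037/11 ≈ -94.273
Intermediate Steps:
c(q) = 7 (c(q) = 7 + 0 = 7)
O(t) = 2*t*(7 + t) (O(t) = (2*t)*(7 + t) = 2*t*(7 + t))
y = -71/44 (y = (-67 + (-34 + 30))/44 = (-67 - 4)*(1/44) = -71*1/44 = -71/44 ≈ -1.6136)
O(-3)*y - 19*c(6) = (2*(-3)*(7 - 3))*(-71/44) - 19*7 = (2*(-3)*4)*(-71/44) - 133 = -24*(-71/44) - 133 = 426/11 - 133 = -1037/11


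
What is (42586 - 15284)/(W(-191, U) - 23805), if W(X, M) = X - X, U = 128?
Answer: -27302/23805 ≈ -1.1469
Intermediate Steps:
W(X, M) = 0
(42586 - 15284)/(W(-191, U) - 23805) = (42586 - 15284)/(0 - 23805) = 27302/(-23805) = 27302*(-1/23805) = -27302/23805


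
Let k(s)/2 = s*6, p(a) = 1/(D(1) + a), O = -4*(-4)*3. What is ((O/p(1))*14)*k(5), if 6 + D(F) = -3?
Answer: -322560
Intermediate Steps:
O = 48 (O = 16*3 = 48)
D(F) = -9 (D(F) = -6 - 3 = -9)
p(a) = 1/(-9 + a)
k(s) = 12*s (k(s) = 2*(s*6) = 2*(6*s) = 12*s)
((O/p(1))*14)*k(5) = ((48/(1/(-9 + 1)))*14)*(12*5) = ((48/(1/(-8)))*14)*60 = ((48/(-1/8))*14)*60 = ((48*(-8))*14)*60 = -384*14*60 = -5376*60 = -322560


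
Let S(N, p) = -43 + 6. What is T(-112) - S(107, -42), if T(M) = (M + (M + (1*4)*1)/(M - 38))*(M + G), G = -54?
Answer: 462737/25 ≈ 18509.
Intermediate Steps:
S(N, p) = -37
T(M) = (-54 + M)*(M + (4 + M)/(-38 + M)) (T(M) = (M + (M + (1*4)*1)/(M - 38))*(M - 54) = (M + (M + 4*1)/(-38 + M))*(-54 + M) = (M + (M + 4)/(-38 + M))*(-54 + M) = (M + (4 + M)/(-38 + M))*(-54 + M) = (-54 + M)*(M + (4 + M)/(-38 + M)))
T(-112) - S(107, -42) = (-216 + (-112)³ - 91*(-112)² + 2002*(-112))/(-38 - 112) - 1*(-37) = (-216 - 1404928 - 91*12544 - 224224)/(-150) + 37 = -(-216 - 1404928 - 1141504 - 224224)/150 + 37 = -1/150*(-2770872) + 37 = 461812/25 + 37 = 462737/25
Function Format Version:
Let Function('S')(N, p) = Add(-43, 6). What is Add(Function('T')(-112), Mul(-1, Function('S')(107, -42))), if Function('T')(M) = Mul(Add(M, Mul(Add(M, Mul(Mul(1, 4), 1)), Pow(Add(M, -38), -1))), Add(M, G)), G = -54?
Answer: Rational(462737, 25) ≈ 18509.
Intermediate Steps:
Function('S')(N, p) = -37
Function('T')(M) = Mul(Add(-54, M), Add(M, Mul(Pow(Add(-38, M), -1), Add(4, M)))) (Function('T')(M) = Mul(Add(M, Mul(Add(M, Mul(Mul(1, 4), 1)), Pow(Add(M, -38), -1))), Add(M, -54)) = Mul(Add(M, Mul(Add(M, Mul(4, 1)), Pow(Add(-38, M), -1))), Add(-54, M)) = Mul(Add(M, Mul(Add(M, 4), Pow(Add(-38, M), -1))), Add(-54, M)) = Mul(Add(M, Mul(Add(4, M), Pow(Add(-38, M), -1))), Add(-54, M)) = Mul(Add(M, Mul(Pow(Add(-38, M), -1), Add(4, M))), Add(-54, M)) = Mul(Add(-54, M), Add(M, Mul(Pow(Add(-38, M), -1), Add(4, M)))))
Add(Function('T')(-112), Mul(-1, Function('S')(107, -42))) = Add(Mul(Pow(Add(-38, -112), -1), Add(-216, Pow(-112, 3), Mul(-91, Pow(-112, 2)), Mul(2002, -112))), Mul(-1, -37)) = Add(Mul(Pow(-150, -1), Add(-216, -1404928, Mul(-91, 12544), -224224)), 37) = Add(Mul(Rational(-1, 150), Add(-216, -1404928, -1141504, -224224)), 37) = Add(Mul(Rational(-1, 150), -2770872), 37) = Add(Rational(461812, 25), 37) = Rational(462737, 25)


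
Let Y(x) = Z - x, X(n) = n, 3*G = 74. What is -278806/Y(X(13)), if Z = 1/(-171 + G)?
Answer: 61197917/2855 ≈ 21435.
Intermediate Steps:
G = 74/3 (G = (⅓)*74 = 74/3 ≈ 24.667)
Z = -3/439 (Z = 1/(-171 + 74/3) = 1/(-439/3) = -3/439 ≈ -0.0068337)
Y(x) = -3/439 - x
-278806/Y(X(13)) = -278806/(-3/439 - 1*13) = -278806/(-3/439 - 13) = -278806/(-5710/439) = -278806*(-439/5710) = 61197917/2855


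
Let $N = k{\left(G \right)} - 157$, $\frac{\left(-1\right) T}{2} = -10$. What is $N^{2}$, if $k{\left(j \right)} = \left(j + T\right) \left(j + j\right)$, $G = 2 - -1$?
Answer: $361$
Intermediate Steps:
$T = 20$ ($T = \left(-2\right) \left(-10\right) = 20$)
$G = 3$ ($G = 2 + 1 = 3$)
$k{\left(j \right)} = 2 j \left(20 + j\right)$ ($k{\left(j \right)} = \left(j + 20\right) \left(j + j\right) = \left(20 + j\right) 2 j = 2 j \left(20 + j\right)$)
$N = -19$ ($N = 2 \cdot 3 \left(20 + 3\right) - 157 = 2 \cdot 3 \cdot 23 - 157 = 138 - 157 = -19$)
$N^{2} = \left(-19\right)^{2} = 361$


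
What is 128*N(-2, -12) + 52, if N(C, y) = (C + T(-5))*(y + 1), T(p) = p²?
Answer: -32332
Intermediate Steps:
N(C, y) = (1 + y)*(25 + C) (N(C, y) = (C + (-5)²)*(y + 1) = (C + 25)*(1 + y) = (25 + C)*(1 + y) = (1 + y)*(25 + C))
128*N(-2, -12) + 52 = 128*(25 - 2 + 25*(-12) - 2*(-12)) + 52 = 128*(25 - 2 - 300 + 24) + 52 = 128*(-253) + 52 = -32384 + 52 = -32332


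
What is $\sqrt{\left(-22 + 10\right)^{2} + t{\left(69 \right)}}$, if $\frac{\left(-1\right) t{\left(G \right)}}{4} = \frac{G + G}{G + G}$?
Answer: $2 \sqrt{35} \approx 11.832$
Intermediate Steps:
$t{\left(G \right)} = -4$ ($t{\left(G \right)} = - 4 \frac{G + G}{G + G} = - 4 \frac{2 G}{2 G} = - 4 \cdot 2 G \frac{1}{2 G} = \left(-4\right) 1 = -4$)
$\sqrt{\left(-22 + 10\right)^{2} + t{\left(69 \right)}} = \sqrt{\left(-22 + 10\right)^{2} - 4} = \sqrt{\left(-12\right)^{2} - 4} = \sqrt{144 - 4} = \sqrt{140} = 2 \sqrt{35}$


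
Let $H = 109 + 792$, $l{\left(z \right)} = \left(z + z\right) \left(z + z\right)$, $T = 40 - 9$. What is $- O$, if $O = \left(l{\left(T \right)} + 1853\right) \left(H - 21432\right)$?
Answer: $116965107$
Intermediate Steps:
$T = 31$ ($T = 40 - 9 = 31$)
$l{\left(z \right)} = 4 z^{2}$ ($l{\left(z \right)} = 2 z 2 z = 4 z^{2}$)
$H = 901$
$O = -116965107$ ($O = \left(4 \cdot 31^{2} + 1853\right) \left(901 - 21432\right) = \left(4 \cdot 961 + 1853\right) \left(-20531\right) = \left(3844 + 1853\right) \left(-20531\right) = 5697 \left(-20531\right) = -116965107$)
$- O = \left(-1\right) \left(-116965107\right) = 116965107$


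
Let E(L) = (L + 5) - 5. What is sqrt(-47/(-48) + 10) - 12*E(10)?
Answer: -120 + sqrt(1581)/12 ≈ -116.69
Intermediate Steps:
E(L) = L (E(L) = (5 + L) - 5 = L)
sqrt(-47/(-48) + 10) - 12*E(10) = sqrt(-47/(-48) + 10) - 12*10 = sqrt(-47*(-1/48) + 10) - 120 = sqrt(47/48 + 10) - 120 = sqrt(527/48) - 120 = sqrt(1581)/12 - 120 = -120 + sqrt(1581)/12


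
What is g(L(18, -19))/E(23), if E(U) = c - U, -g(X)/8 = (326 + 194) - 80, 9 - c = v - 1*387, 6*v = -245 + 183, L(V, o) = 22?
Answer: -1056/115 ≈ -9.1826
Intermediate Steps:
v = -31/3 (v = (-245 + 183)/6 = (⅙)*(-62) = -31/3 ≈ -10.333)
c = 1219/3 (c = 9 - (-31/3 - 1*387) = 9 - (-31/3 - 387) = 9 - 1*(-1192/3) = 9 + 1192/3 = 1219/3 ≈ 406.33)
g(X) = -3520 (g(X) = -8*((326 + 194) - 80) = -8*(520 - 80) = -8*440 = -3520)
E(U) = 1219/3 - U
g(L(18, -19))/E(23) = -3520/(1219/3 - 1*23) = -3520/(1219/3 - 23) = -3520/1150/3 = -3520*3/1150 = -1056/115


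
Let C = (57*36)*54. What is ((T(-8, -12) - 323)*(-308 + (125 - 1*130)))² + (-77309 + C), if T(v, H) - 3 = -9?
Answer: 10604296028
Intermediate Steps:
T(v, H) = -6 (T(v, H) = 3 - 9 = -6)
C = 110808 (C = 2052*54 = 110808)
((T(-8, -12) - 323)*(-308 + (125 - 1*130)))² + (-77309 + C) = ((-6 - 323)*(-308 + (125 - 1*130)))² + (-77309 + 110808) = (-329*(-308 + (125 - 130)))² + 33499 = (-329*(-308 - 5))² + 33499 = (-329*(-313))² + 33499 = 102977² + 33499 = 10604262529 + 33499 = 10604296028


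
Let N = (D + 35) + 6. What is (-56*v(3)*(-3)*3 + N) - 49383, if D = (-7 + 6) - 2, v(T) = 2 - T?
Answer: -49849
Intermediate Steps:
D = -3 (D = -1 - 2 = -3)
N = 38 (N = (-3 + 35) + 6 = 32 + 6 = 38)
(-56*v(3)*(-3)*3 + N) - 49383 = (-56*(2 - 1*3)*(-3)*3 + 38) - 49383 = (-56*(2 - 3)*(-3)*3 + 38) - 49383 = (-56*(-1*(-3))*3 + 38) - 49383 = (-168*3 + 38) - 49383 = (-56*9 + 38) - 49383 = (-504 + 38) - 49383 = -466 - 49383 = -49849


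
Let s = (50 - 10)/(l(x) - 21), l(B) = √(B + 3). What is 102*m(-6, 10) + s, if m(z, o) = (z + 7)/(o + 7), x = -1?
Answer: 1794/439 - 40*√2/439 ≈ 3.9577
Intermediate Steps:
l(B) = √(3 + B)
m(z, o) = (7 + z)/(7 + o)
s = 40/(-21 + √2) (s = (50 - 10)/(√(3 - 1) - 21) = 40/(√2 - 21) = 40/(-21 + √2) ≈ -2.0423)
102*m(-6, 10) + s = 102*((7 - 6)/(7 + 10)) + (-840/439 - 40*√2/439) = 102*(1/17) + (-840/439 - 40*√2/439) = 6 + (-840/439 - 40*√2/439) = 1794/439 - 40*√2/439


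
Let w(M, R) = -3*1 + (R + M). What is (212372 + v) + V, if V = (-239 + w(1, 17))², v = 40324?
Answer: 302872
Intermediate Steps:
w(M, R) = -3 + M + R (w(M, R) = -3 + (M + R) = -3 + M + R)
V = 50176 (V = (-239 + (-3 + 1 + 17))² = (-239 + 15)² = (-224)² = 50176)
(212372 + v) + V = (212372 + 40324) + 50176 = 252696 + 50176 = 302872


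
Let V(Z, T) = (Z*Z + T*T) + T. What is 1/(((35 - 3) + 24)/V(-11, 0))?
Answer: 121/56 ≈ 2.1607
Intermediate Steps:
V(Z, T) = T + T² + Z² (V(Z, T) = (Z² + T²) + T = (T² + Z²) + T = T + T² + Z²)
1/(((35 - 3) + 24)/V(-11, 0)) = 1/(((35 - 3) + 24)/(0 + 0² + (-11)²)) = 1/((32 + 24)/(0 + 0 + 121)) = 1/(56/121) = 121/56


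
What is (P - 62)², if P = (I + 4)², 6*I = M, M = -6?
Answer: 2809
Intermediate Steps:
I = -1 (I = (⅙)*(-6) = -1)
P = 9 (P = (-1 + 4)² = 3² = 9)
(P - 62)² = (9 - 62)² = (-53)² = 2809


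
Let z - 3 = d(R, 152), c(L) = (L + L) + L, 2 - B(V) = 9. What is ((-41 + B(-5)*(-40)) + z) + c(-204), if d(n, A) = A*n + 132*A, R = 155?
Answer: 43254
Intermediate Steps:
B(V) = -7 (B(V) = 2 - 1*9 = 2 - 9 = -7)
d(n, A) = 132*A + A*n
c(L) = 3*L (c(L) = 2*L + L = 3*L)
z = 43627 (z = 3 + 152*(132 + 155) = 3 + 152*287 = 3 + 43624 = 43627)
((-41 + B(-5)*(-40)) + z) + c(-204) = ((-41 - 7*(-40)) + 43627) + 3*(-204) = ((-41 + 280) + 43627) - 612 = (239 + 43627) - 612 = 43866 - 612 = 43254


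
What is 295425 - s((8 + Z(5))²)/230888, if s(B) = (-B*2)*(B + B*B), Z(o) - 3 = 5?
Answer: 8530471613/28861 ≈ 2.9557e+5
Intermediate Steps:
Z(o) = 8 (Z(o) = 3 + 5 = 8)
s(B) = -2*B*(B + B²) (s(B) = (-2*B)*(B + B²) = -2*B*(B + B²))
295425 - s((8 + Z(5))²)/230888 = 295425 - 2*((8 + 8)²)²*(-1 - (8 + 8)²)/230888 = 295425 - 2*(16²)²*(-1 - 1*16²)/230888 = 295425 - 2*256²*(-1 - 1*256)/230888 = 295425 - 2*65536*(-1 - 256)/230888 = 295425 - 2*65536*(-257)/230888 = 295425 - (-33685504)/230888 = 295425 - 1*(-4210688/28861) = 295425 + 4210688/28861 = 8530471613/28861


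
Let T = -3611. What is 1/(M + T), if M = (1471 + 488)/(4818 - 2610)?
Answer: -736/2657043 ≈ -0.00027700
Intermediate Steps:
M = 653/736 (M = 1959/2208 = 1959*(1/2208) = 653/736 ≈ 0.88723)
1/(M + T) = 1/(653/736 - 3611) = 1/(-2657043/736) = -736/2657043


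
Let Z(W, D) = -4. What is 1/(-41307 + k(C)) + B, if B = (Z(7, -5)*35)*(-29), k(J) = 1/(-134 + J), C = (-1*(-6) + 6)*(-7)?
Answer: 36560003402/9004927 ≈ 4060.0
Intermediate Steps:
C = -84 (C = (6 + 6)*(-7) = 12*(-7) = -84)
B = 4060 (B = -4*35*(-29) = -140*(-29) = 4060)
1/(-41307 + k(C)) + B = 1/(-41307 + 1/(-134 - 84)) + 4060 = 1/(-41307 + 1/(-218)) + 4060 = 1/(-41307 - 1/218) + 4060 = 1/(-9004927/218) + 4060 = -218/9004927 + 4060 = 36560003402/9004927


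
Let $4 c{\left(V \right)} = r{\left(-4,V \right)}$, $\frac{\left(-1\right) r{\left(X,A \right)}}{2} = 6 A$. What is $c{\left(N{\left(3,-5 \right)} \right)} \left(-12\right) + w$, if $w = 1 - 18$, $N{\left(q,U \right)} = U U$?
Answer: $883$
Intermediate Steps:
$N{\left(q,U \right)} = U^{2}$
$w = -17$ ($w = 1 - 18 = -17$)
$r{\left(X,A \right)} = - 12 A$ ($r{\left(X,A \right)} = - 2 \cdot 6 A = - 12 A$)
$c{\left(V \right)} = - 3 V$ ($c{\left(V \right)} = \frac{\left(-12\right) V}{4} = - 3 V$)
$c{\left(N{\left(3,-5 \right)} \right)} \left(-12\right) + w = - 3 \left(-5\right)^{2} \left(-12\right) - 17 = \left(-3\right) 25 \left(-12\right) - 17 = \left(-75\right) \left(-12\right) - 17 = 900 - 17 = 883$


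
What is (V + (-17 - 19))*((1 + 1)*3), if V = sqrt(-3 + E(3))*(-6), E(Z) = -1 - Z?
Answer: -216 - 36*I*sqrt(7) ≈ -216.0 - 95.247*I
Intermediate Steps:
V = -6*I*sqrt(7) (V = sqrt(-3 + (-1 - 1*3))*(-6) = sqrt(-3 + (-1 - 3))*(-6) = sqrt(-3 - 4)*(-6) = sqrt(-7)*(-6) = (I*sqrt(7))*(-6) = -6*I*sqrt(7) ≈ -15.875*I)
(V + (-17 - 19))*((1 + 1)*3) = (-6*I*sqrt(7) + (-17 - 19))*((1 + 1)*3) = (-6*I*sqrt(7) - 36)*(2*3) = (-36 - 6*I*sqrt(7))*6 = -216 - 36*I*sqrt(7)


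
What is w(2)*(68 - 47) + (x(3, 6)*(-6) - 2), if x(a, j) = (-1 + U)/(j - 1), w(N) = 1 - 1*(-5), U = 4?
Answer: 602/5 ≈ 120.40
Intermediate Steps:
w(N) = 6 (w(N) = 1 + 5 = 6)
x(a, j) = 3/(-1 + j) (x(a, j) = (-1 + 4)/(j - 1) = 3/(-1 + j))
w(2)*(68 - 47) + (x(3, 6)*(-6) - 2) = 6*(68 - 47) + ((3/(-1 + 6))*(-6) - 2) = 6*21 + ((3/5)*(-6) - 2) = 126 + ((3*(⅕))*(-6) - 2) = 126 + ((⅗)*(-6) - 2) = 126 + (-18/5 - 2) = 126 - 28/5 = 602/5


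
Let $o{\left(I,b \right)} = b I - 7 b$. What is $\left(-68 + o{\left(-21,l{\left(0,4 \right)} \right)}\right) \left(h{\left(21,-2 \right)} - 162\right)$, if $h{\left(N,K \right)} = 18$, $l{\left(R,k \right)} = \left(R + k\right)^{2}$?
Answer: $74304$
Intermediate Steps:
$o{\left(I,b \right)} = - 7 b + I b$ ($o{\left(I,b \right)} = I b - 7 b = - 7 b + I b$)
$\left(-68 + o{\left(-21,l{\left(0,4 \right)} \right)}\right) \left(h{\left(21,-2 \right)} - 162\right) = \left(-68 + \left(0 + 4\right)^{2} \left(-7 - 21\right)\right) \left(18 - 162\right) = \left(-68 + 4^{2} \left(-28\right)\right) \left(-144\right) = \left(-68 + 16 \left(-28\right)\right) \left(-144\right) = \left(-68 - 448\right) \left(-144\right) = \left(-516\right) \left(-144\right) = 74304$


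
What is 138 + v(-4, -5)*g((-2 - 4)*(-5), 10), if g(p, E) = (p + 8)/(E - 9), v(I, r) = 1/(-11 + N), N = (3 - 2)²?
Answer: 671/5 ≈ 134.20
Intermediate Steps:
N = 1 (N = 1² = 1)
v(I, r) = -⅒ (v(I, r) = 1/(-11 + 1) = 1/(-10) = -⅒)
g(p, E) = (8 + p)/(-9 + E)
138 + v(-4, -5)*g((-2 - 4)*(-5), 10) = 138 - (8 + (-2 - 4)*(-5))/(10*(-9 + 10)) = 138 - (8 - 6*(-5))/(10*1) = 138 - (8 + 30)/10 = 138 - 38/10 = 138 - ⅒*38 = 138 - 19/5 = 671/5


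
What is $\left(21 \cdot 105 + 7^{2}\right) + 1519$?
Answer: $3773$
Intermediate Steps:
$\left(21 \cdot 105 + 7^{2}\right) + 1519 = \left(2205 + 49\right) + 1519 = 2254 + 1519 = 3773$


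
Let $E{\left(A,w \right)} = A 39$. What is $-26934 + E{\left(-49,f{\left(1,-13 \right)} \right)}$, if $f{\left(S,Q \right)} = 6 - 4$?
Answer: $-28845$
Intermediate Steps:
$f{\left(S,Q \right)} = 2$
$E{\left(A,w \right)} = 39 A$
$-26934 + E{\left(-49,f{\left(1,-13 \right)} \right)} = -26934 + 39 \left(-49\right) = -26934 - 1911 = -28845$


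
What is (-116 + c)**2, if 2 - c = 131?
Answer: 60025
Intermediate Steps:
c = -129 (c = 2 - 1*131 = 2 - 131 = -129)
(-116 + c)**2 = (-116 - 129)**2 = (-245)**2 = 60025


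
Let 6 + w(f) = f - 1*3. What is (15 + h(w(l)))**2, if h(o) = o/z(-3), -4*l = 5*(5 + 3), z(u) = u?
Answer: 4096/9 ≈ 455.11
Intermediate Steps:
l = -10 (l = -5*(5 + 3)/4 = -5*8/4 = -1/4*40 = -10)
w(f) = -9 + f (w(f) = -6 + (f - 1*3) = -6 + (f - 3) = -6 + (-3 + f) = -9 + f)
h(o) = -o/3 (h(o) = o/(-3) = o*(-1/3) = -o/3)
(15 + h(w(l)))**2 = (15 - (-9 - 10)/3)**2 = (15 - 1/3*(-19))**2 = (15 + 19/3)**2 = (64/3)**2 = 4096/9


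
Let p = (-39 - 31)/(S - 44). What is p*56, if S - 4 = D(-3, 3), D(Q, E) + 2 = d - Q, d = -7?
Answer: 1960/23 ≈ 85.217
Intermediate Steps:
D(Q, E) = -9 - Q (D(Q, E) = -2 + (-7 - Q) = -9 - Q)
S = -2 (S = 4 + (-9 - 1*(-3)) = 4 + (-9 + 3) = 4 - 6 = -2)
p = 35/23 (p = (-39 - 31)/(-2 - 44) = -70/(-46) = -70*(-1/46) = 35/23 ≈ 1.5217)
p*56 = (35/23)*56 = 1960/23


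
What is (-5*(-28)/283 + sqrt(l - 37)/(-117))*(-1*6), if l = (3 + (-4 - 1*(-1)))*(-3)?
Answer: -840/283 + 2*I*sqrt(37)/39 ≈ -2.9682 + 0.31194*I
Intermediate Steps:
l = 0 (l = (3 + (-4 + 1))*(-3) = (3 - 3)*(-3) = 0*(-3) = 0)
(-5*(-28)/283 + sqrt(l - 37)/(-117))*(-1*6) = (-5*(-28)/283 + sqrt(0 - 37)/(-117))*(-1*6) = (140*(1/283) + sqrt(-37)*(-1/117))*(-6) = (140/283 + (I*sqrt(37))*(-1/117))*(-6) = (140/283 - I*sqrt(37)/117)*(-6) = -840/283 + 2*I*sqrt(37)/39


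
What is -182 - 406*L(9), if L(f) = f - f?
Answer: -182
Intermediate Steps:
L(f) = 0
-182 - 406*L(9) = -182 - 406*0 = -182 + 0 = -182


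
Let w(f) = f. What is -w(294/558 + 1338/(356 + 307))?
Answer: -52307/20553 ≈ -2.5450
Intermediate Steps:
-w(294/558 + 1338/(356 + 307)) = -(294/558 + 1338/(356 + 307)) = -(294*(1/558) + 1338/663) = -(49/93 + 1338*(1/663)) = -(49/93 + 446/221) = -1*52307/20553 = -52307/20553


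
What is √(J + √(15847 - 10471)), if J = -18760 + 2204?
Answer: 2*√(-4139 + 4*√21) ≈ 128.38*I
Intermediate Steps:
J = -16556
√(J + √(15847 - 10471)) = √(-16556 + √(15847 - 10471)) = √(-16556 + √5376) = √(-16556 + 16*√21)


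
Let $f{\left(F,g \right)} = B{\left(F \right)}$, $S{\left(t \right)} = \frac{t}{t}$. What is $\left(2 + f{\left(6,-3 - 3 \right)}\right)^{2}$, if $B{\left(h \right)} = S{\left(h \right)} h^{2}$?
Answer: $1444$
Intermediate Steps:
$S{\left(t \right)} = 1$
$B{\left(h \right)} = h^{2}$ ($B{\left(h \right)} = 1 h^{2} = h^{2}$)
$f{\left(F,g \right)} = F^{2}$
$\left(2 + f{\left(6,-3 - 3 \right)}\right)^{2} = \left(2 + 6^{2}\right)^{2} = \left(2 + 36\right)^{2} = 38^{2} = 1444$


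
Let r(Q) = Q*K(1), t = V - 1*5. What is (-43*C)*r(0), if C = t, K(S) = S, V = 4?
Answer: 0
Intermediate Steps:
t = -1 (t = 4 - 1*5 = 4 - 5 = -1)
C = -1
r(Q) = Q (r(Q) = Q*1 = Q)
(-43*C)*r(0) = -43*(-1)*0 = 43*0 = 0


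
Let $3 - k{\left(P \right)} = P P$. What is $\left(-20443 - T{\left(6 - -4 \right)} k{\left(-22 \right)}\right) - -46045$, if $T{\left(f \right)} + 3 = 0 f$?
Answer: $24159$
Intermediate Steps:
$k{\left(P \right)} = 3 - P^{2}$ ($k{\left(P \right)} = 3 - P P = 3 - P^{2}$)
$T{\left(f \right)} = -3$ ($T{\left(f \right)} = -3 + 0 f = -3 + 0 = -3$)
$\left(-20443 - T{\left(6 - -4 \right)} k{\left(-22 \right)}\right) - -46045 = \left(-20443 - - 3 \left(3 - \left(-22\right)^{2}\right)\right) - -46045 = \left(-20443 - - 3 \left(3 - 484\right)\right) + 46045 = \left(-20443 - \left(-3\right) \left(-481\right)\right) + 46045 = \left(-20443 - 1443\right) + 46045 = -21886 + 46045 = 24159$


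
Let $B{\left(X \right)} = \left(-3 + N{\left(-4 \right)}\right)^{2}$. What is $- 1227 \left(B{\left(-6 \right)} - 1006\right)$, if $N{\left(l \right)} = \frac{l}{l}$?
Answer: $1229454$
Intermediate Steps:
$N{\left(l \right)} = 1$
$B{\left(X \right)} = 4$ ($B{\left(X \right)} = \left(-3 + 1\right)^{2} = \left(-2\right)^{2} = 4$)
$- 1227 \left(B{\left(-6 \right)} - 1006\right) = - 1227 \left(4 - 1006\right) = \left(-1227\right) \left(-1002\right) = 1229454$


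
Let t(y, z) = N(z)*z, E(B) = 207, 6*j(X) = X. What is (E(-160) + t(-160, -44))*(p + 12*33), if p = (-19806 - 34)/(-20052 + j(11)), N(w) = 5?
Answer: -620857068/120301 ≈ -5160.9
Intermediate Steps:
j(X) = X/6
t(y, z) = 5*z
p = 119040/120301 (p = (-19806 - 34)/(-20052 + (1/6)*11) = -19840/(-20052 + 11/6) = -19840/(-120301/6) = -19840*(-6/120301) = 119040/120301 ≈ 0.98952)
(E(-160) + t(-160, -44))*(p + 12*33) = (207 + 5*(-44))*(119040/120301 + 12*33) = (207 - 220)*(119040/120301 + 396) = -13*47758236/120301 = -620857068/120301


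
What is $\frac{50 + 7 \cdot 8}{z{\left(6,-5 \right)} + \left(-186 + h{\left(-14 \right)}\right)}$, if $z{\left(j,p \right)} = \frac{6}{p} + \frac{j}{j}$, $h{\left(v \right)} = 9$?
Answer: $- \frac{265}{443} \approx -0.59819$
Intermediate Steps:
$z{\left(j,p \right)} = 1 + \frac{6}{p}$ ($z{\left(j,p \right)} = \frac{6}{p} + 1 = 1 + \frac{6}{p}$)
$\frac{50 + 7 \cdot 8}{z{\left(6,-5 \right)} + \left(-186 + h{\left(-14 \right)}\right)} = \frac{50 + 7 \cdot 8}{\frac{6 - 5}{-5} + \left(-186 + 9\right)} = \frac{50 + 56}{\left(- \frac{1}{5}\right) 1 - 177} = \frac{106}{- \frac{1}{5} - 177} = \frac{106}{- \frac{886}{5}} = 106 \left(- \frac{5}{886}\right) = - \frac{265}{443}$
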